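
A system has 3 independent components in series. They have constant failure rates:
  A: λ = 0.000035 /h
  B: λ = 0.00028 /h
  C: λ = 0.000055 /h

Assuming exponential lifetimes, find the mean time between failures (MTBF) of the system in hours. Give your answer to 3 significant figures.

2700

Series of exponential components: λ_sys = Σ λ_i
λ_sys = 0.000035 + 0.00028 + 0.000055 = 3.7000e-04 /h
MTBF = 1 / λ_sys = 2700 h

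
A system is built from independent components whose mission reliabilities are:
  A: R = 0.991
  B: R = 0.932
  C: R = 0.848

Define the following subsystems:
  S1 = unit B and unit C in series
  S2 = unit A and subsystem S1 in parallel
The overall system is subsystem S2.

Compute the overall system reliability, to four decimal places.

0.9981

Series (B and C): 0.932000 × 0.848000 = 0.790336
Parallel (A and [0.790336]): 1 − (1 − 0.991000)(1 − 0.790336) = 0.9981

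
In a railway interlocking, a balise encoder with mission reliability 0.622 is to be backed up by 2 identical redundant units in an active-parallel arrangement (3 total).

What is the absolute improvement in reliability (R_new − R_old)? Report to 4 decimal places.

0.3240

R_before = 0.622
R_after = 1 − (1 − 0.622)^3 = 0.9460
ΔR = 0.9460 − 0.622 = 0.3240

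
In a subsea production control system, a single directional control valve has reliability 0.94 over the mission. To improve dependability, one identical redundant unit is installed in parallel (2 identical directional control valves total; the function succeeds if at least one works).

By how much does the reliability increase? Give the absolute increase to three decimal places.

0.056

R_before = 0.94
R_after = 1 − (1 − 0.94)^2 = 0.996
ΔR = 0.996 − 0.94 = 0.056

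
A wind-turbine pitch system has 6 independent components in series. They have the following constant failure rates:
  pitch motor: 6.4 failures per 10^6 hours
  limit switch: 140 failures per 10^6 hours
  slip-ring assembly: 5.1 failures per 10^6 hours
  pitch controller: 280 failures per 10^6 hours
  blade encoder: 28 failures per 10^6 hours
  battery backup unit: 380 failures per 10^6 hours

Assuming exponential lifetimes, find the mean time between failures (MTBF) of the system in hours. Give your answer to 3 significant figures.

Series of exponential components: λ_sys = Σ λ_i
λ_sys = 0.0000064 + 0.00014 + 0.0000051 + 0.00028 + 0.000028 + 0.00038 = 8.3950e-04 /h
MTBF = 1 / λ_sys = 1190 h

1190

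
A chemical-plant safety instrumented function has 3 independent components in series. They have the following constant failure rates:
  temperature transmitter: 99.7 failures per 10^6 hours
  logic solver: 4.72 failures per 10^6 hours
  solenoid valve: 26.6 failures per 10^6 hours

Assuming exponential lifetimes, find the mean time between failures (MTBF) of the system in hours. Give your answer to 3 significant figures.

7630

Series of exponential components: λ_sys = Σ λ_i
λ_sys = 0.0000997 + 0.00000472 + 0.0000266 = 1.3102e-04 /h
MTBF = 1 / λ_sys = 7630 h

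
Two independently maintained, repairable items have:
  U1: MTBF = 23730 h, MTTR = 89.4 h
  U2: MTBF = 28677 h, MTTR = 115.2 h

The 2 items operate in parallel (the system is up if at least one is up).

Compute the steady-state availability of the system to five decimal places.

A(U1) = MTBF/(MTBF+MTTR) = 23730/(23730+89.4) = 0.996247
A(U2) = MTBF/(MTBF+MTTR) = 28677/(28677+115.2) = 0.995999
Parallel availability: 1 − (1 − 0.996247)(1 − 0.995999) = 0.99998

0.99998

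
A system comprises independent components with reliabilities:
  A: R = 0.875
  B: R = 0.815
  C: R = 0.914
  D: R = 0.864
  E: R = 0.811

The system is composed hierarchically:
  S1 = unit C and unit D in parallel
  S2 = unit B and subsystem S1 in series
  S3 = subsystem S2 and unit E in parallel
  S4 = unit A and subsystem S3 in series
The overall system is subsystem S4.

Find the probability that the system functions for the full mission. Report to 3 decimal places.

0.843

Parallel (C and D): 1 − (1 − 0.91400)(1 − 0.86400) = 0.98830
Series (B and [0.98830]): 0.81500 × 0.98830 = 0.80546
Parallel ([0.80546] and E): 1 − (1 − 0.80546)(1 − 0.81100) = 0.96323
Series (A and [0.96323]): 0.87500 × 0.96323 = 0.843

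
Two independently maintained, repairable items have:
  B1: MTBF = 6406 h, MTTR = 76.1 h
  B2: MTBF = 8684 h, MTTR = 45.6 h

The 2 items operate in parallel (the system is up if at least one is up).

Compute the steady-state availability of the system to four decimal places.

0.9999

A(B1) = MTBF/(MTBF+MTTR) = 6406/(6406+76.1) = 0.988260
A(B2) = MTBF/(MTBF+MTTR) = 8684/(8684+45.6) = 0.994776
Parallel availability: 1 − (1 − 0.988260)(1 − 0.994776) = 0.9999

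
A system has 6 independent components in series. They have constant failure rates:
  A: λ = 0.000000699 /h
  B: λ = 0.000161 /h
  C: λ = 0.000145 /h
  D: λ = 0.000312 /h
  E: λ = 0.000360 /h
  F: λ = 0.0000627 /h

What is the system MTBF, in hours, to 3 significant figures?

960

Series of exponential components: λ_sys = Σ λ_i
λ_sys = 0.000000699 + 0.000161 + 0.000145 + 0.000312 + 0.000360 + 0.0000627 = 1.0414e-03 /h
MTBF = 1 / λ_sys = 960 h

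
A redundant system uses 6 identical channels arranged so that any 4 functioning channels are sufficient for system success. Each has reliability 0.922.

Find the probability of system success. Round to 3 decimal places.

R = Σ_{i=4}^{6} C(6,i) p^i (1−p)^{6−i} with p = 0.922
C(6,4)·0.922^4·0.078^2 = 0.06595
C(6,5)·0.922^5·0.078^1 = 0.31182
C(6,6)·0.922^6·0.078^0 = 0.61431
Sum = 0.992

0.992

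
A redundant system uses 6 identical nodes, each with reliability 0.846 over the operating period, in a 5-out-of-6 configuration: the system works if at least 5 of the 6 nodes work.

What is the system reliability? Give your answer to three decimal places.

0.767

R = Σ_{i=5}^{6} C(6,i) p^i (1−p)^{6−i} with p = 0.846
C(6,5)·0.846^5·0.154^1 = 0.40043
C(6,6)·0.846^6·0.154^0 = 0.36663
Sum = 0.767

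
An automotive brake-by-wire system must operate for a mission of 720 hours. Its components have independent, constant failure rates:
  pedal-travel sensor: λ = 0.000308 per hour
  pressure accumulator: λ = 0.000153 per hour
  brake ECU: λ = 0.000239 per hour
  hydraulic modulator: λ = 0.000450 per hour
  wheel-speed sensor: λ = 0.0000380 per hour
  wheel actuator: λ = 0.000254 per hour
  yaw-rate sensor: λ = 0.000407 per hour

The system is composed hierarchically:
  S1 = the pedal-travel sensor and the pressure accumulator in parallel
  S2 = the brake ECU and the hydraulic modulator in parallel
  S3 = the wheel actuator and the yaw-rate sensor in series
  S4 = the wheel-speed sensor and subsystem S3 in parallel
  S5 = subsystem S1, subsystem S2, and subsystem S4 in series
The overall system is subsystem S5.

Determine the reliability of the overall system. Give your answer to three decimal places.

0.927

R(pedal-travel sensor) = exp(−0.000308 × 720) = 0.80111
R(pressure accumulator) = exp(−0.000153 × 720) = 0.89569
R(brake ECU) = exp(−0.000239 × 720) = 0.84191
R(hydraulic modulator) = exp(−0.000450 × 720) = 0.72325
R(wheel-speed sensor) = exp(−0.0000380 × 720) = 0.97301
R(wheel actuator) = exp(−0.000254 × 720) = 0.83287
R(yaw-rate sensor) = exp(−0.000407 × 720) = 0.74599
Parallel (pedal-travel sensor and pressure accumulator): 1 − (1 − 0.80111)(1 − 0.89569) = 0.97925
Parallel (brake ECU and hydraulic modulator): 1 − (1 − 0.84191)(1 − 0.72325) = 0.95625
Series (wheel actuator and yaw-rate sensor): 0.83287 × 0.74599 = 0.62131
Parallel (wheel-speed sensor and [0.62131]): 1 − (1 − 0.97301)(1 − 0.62131) = 0.98978
Series ([0.97925], [0.95625], and [0.98978]): 0.97925 × 0.95625 × 0.98978 = 0.927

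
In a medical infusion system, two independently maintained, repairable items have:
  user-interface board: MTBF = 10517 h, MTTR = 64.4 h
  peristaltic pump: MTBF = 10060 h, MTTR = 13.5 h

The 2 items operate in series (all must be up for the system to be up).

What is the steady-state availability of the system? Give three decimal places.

0.993

A(user-interface board) = MTBF/(MTBF+MTTR) = 10517/(10517+64.4) = 0.993914
A(peristaltic pump) = MTBF/(MTBF+MTTR) = 10060/(10060+13.5) = 0.998660
Series availability: 0.993914 × 0.998660 = 0.993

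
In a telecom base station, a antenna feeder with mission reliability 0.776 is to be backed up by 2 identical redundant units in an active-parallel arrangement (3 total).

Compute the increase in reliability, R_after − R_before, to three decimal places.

R_before = 0.776
R_after = 1 − (1 − 0.776)^3 = 0.989
ΔR = 0.989 − 0.776 = 0.213

0.213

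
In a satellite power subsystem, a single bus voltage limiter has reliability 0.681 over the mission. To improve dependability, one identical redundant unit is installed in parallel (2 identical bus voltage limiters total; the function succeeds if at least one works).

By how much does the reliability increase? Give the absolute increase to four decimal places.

0.2172

R_before = 0.681
R_after = 1 − (1 − 0.681)^2 = 0.8982
ΔR = 0.8982 − 0.681 = 0.2172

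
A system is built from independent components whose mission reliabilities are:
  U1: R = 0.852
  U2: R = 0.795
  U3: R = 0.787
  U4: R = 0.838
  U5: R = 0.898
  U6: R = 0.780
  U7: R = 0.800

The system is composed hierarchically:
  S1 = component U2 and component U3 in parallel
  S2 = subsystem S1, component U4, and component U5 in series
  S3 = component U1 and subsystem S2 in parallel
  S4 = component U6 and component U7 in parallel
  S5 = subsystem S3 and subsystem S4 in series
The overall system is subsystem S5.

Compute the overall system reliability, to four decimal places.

Parallel (U2 and U3): 1 − (1 − 0.795000)(1 − 0.787000) = 0.956335
Series ([0.956335], U4, and U5): 0.956335 × 0.838000 × 0.898000 = 0.719665
Parallel (U1 and [0.719665]): 1 − (1 − 0.852000)(1 − 0.719665) = 0.958510
Parallel (U6 and U7): 1 − (1 − 0.780000)(1 − 0.800000) = 0.956000
Series ([0.958510] and [0.956000]): 0.958510 × 0.956000 = 0.9163

0.9163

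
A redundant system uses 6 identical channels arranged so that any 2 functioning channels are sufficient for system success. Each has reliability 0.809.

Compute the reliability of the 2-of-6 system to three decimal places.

0.999

R = Σ_{i=2}^{6} C(6,i) p^i (1−p)^{6−i} with p = 0.809
C(6,2)·0.809^2·0.191^4 = 0.01307
C(6,3)·0.809^3·0.191^3 = 0.07379
C(6,4)·0.809^4·0.191^2 = 0.23440
C(6,5)·0.809^5·0.191^1 = 0.39712
C(6,6)·0.809^6·0.191^0 = 0.28034
Sum = 0.999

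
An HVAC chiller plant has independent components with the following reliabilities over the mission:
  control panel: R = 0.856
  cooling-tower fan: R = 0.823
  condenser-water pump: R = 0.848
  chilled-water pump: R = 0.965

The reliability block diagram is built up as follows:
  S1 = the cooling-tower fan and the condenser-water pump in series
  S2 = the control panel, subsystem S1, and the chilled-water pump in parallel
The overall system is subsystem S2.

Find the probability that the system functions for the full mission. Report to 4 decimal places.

Series (cooling-tower fan and condenser-water pump): 0.823000 × 0.848000 = 0.697904
Parallel (control panel, [0.697904], and chilled-water pump): 1 − (1 − 0.856000)(1 − 0.697904)(1 − 0.965000) = 0.9985

0.9985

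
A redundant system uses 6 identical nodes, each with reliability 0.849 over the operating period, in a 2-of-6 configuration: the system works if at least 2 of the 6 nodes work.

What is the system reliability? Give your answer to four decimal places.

0.9996

R = Σ_{i=2}^{6} C(6,i) p^i (1−p)^{6−i} with p = 0.849
C(6,2)·0.849^2·0.151^4 = 0.005621
C(6,3)·0.849^3·0.151^3 = 0.042139
C(6,4)·0.849^4·0.151^2 = 0.177695
C(6,5)·0.849^5·0.151^1 = 0.399638
C(6,6)·0.849^6·0.151^0 = 0.374495
Sum = 0.9996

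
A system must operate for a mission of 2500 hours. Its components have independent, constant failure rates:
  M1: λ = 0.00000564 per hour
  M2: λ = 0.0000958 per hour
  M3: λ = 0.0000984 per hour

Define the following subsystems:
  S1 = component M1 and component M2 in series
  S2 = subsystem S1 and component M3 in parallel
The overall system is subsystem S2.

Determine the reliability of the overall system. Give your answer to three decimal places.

R(M1) = exp(−0.00000564 × 2500) = 0.98600
R(M2) = exp(−0.0000958 × 2500) = 0.78702
R(M3) = exp(−0.0000984 × 2500) = 0.78192
Series (M1 and M2): 0.98600 × 0.78702 = 0.77600
Parallel ([0.77600] and M3): 1 − (1 − 0.77600)(1 − 0.78192) = 0.951

0.951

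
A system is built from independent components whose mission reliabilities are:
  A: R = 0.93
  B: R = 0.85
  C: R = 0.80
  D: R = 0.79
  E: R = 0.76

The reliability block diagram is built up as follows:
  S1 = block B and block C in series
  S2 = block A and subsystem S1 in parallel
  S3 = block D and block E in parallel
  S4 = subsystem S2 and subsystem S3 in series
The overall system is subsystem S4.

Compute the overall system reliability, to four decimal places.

0.9283

Series (B and C): 0.850000 × 0.800000 = 0.680000
Parallel (A and [0.680000]): 1 − (1 − 0.930000)(1 − 0.680000) = 0.977600
Parallel (D and E): 1 − (1 − 0.790000)(1 − 0.760000) = 0.949600
Series ([0.977600] and [0.949600]): 0.977600 × 0.949600 = 0.9283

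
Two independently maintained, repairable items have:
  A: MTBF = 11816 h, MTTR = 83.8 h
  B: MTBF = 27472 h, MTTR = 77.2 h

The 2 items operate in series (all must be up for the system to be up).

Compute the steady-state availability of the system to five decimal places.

A(A) = MTBF/(MTBF+MTTR) = 11816/(11816+83.8) = 0.992958
A(B) = MTBF/(MTBF+MTTR) = 27472/(27472+77.2) = 0.997198
Series availability: 0.992958 × 0.997198 = 0.99018

0.99018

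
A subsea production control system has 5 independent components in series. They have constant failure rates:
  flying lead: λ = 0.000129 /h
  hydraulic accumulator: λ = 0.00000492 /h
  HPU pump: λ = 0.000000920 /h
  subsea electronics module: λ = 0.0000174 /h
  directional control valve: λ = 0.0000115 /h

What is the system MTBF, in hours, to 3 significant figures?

6110

Series of exponential components: λ_sys = Σ λ_i
λ_sys = 0.000129 + 0.00000492 + 0.000000920 + 0.0000174 + 0.0000115 = 1.6374e-04 /h
MTBF = 1 / λ_sys = 6110 h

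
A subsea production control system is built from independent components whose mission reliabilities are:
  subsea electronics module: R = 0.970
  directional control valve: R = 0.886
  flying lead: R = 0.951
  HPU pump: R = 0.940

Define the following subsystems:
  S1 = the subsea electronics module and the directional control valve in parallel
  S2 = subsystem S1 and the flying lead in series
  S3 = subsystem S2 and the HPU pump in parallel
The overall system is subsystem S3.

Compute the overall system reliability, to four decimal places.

Parallel (subsea electronics module and directional control valve): 1 − (1 − 0.970000)(1 − 0.886000) = 0.996580
Series ([0.996580] and flying lead): 0.996580 × 0.951000 = 0.947748
Parallel ([0.947748] and HPU pump): 1 − (1 − 0.947748)(1 − 0.940000) = 0.9969

0.9969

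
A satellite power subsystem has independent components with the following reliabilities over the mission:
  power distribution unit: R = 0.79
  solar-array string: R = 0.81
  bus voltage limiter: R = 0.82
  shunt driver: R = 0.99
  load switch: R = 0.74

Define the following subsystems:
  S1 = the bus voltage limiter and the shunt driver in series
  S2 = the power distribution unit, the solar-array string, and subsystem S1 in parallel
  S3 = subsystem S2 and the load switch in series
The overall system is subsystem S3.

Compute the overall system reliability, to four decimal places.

0.7344

Series (bus voltage limiter and shunt driver): 0.820000 × 0.990000 = 0.811800
Parallel (power distribution unit, solar-array string, and [0.811800]): 1 − (1 − 0.790000)(1 − 0.810000)(1 − 0.811800) = 0.992491
Series ([0.992491] and load switch): 0.992491 × 0.740000 = 0.7344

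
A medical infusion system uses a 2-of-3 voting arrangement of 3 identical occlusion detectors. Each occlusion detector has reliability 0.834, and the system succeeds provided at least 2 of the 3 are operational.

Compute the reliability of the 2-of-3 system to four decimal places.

0.9265

R = Σ_{i=2}^{3} C(3,i) p^i (1−p)^{3−i} with p = 0.834
C(3,2)·0.834^2·0.166^1 = 0.346387
C(3,3)·0.834^3·0.166^0 = 0.580094
Sum = 0.9265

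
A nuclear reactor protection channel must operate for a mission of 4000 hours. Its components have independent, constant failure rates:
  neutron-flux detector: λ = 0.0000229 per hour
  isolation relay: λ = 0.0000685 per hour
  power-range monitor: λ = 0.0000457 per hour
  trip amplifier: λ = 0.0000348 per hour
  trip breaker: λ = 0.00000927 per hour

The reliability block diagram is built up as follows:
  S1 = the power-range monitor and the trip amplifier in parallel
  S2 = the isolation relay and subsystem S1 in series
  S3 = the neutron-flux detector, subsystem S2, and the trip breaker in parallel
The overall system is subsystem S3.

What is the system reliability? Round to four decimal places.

R(neutron-flux detector) = exp(−0.0000229 × 4000) = 0.912470
R(isolation relay) = exp(−0.0000685 × 4000) = 0.760332
R(power-range monitor) = exp(−0.0000457 × 4000) = 0.832935
R(trip amplifier) = exp(−0.0000348 × 4000) = 0.870054
R(trip breaker) = exp(−0.00000927 × 4000) = 0.963599
Parallel (power-range monitor and trip amplifier): 1 − (1 − 0.832935)(1 − 0.870054) = 0.978291
Series (isolation relay and [0.978291]): 0.760332 × 0.978291 = 0.743826
Parallel (neutron-flux detector, [0.743826], and trip breaker): 1 − (1 − 0.912470)(1 − 0.743826)(1 − 0.963599) = 0.9992

0.9992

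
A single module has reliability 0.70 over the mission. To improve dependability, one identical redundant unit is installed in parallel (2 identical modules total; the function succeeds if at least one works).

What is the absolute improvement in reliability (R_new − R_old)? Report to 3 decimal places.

0.210

R_before = 0.70
R_after = 1 − (1 − 0.70)^2 = 0.910
ΔR = 0.910 − 0.70 = 0.210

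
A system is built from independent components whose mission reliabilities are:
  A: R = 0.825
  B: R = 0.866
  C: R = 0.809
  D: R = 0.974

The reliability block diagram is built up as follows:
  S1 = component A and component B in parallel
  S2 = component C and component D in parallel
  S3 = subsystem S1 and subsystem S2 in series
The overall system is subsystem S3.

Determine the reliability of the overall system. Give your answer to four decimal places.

Parallel (A and B): 1 − (1 − 0.825000)(1 − 0.866000) = 0.976550
Parallel (C and D): 1 − (1 − 0.809000)(1 − 0.974000) = 0.995034
Series ([0.976550] and [0.995034]): 0.976550 × 0.995034 = 0.9717

0.9717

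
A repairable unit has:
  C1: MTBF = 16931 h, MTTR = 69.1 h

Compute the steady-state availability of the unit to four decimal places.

0.9959

A(C1) = MTBF/(MTBF+MTTR) = 16931/(16931+69.1) = 0.9959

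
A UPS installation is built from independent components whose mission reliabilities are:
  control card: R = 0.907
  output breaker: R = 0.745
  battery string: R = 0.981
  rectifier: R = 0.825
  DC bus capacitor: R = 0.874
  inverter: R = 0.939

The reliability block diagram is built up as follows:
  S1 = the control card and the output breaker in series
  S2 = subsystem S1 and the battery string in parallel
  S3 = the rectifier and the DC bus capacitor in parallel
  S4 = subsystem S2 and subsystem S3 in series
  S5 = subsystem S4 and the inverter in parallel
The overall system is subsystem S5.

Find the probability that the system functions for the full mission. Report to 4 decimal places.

Series (control card and output breaker): 0.907000 × 0.745000 = 0.675715
Parallel ([0.675715] and battery string): 1 − (1 − 0.675715)(1 − 0.981000) = 0.993839
Parallel (rectifier and DC bus capacitor): 1 − (1 − 0.825000)(1 − 0.874000) = 0.977950
Series ([0.993839] and [0.977950]): 0.993839 × 0.977950 = 0.971925
Parallel ([0.971925] and inverter): 1 − (1 − 0.971925)(1 − 0.939000) = 0.9983

0.9983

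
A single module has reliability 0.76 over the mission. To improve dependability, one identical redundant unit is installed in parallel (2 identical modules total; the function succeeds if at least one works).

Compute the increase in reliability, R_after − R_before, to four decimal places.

R_before = 0.76
R_after = 1 − (1 − 0.76)^2 = 0.9424
ΔR = 0.9424 − 0.76 = 0.1824

0.1824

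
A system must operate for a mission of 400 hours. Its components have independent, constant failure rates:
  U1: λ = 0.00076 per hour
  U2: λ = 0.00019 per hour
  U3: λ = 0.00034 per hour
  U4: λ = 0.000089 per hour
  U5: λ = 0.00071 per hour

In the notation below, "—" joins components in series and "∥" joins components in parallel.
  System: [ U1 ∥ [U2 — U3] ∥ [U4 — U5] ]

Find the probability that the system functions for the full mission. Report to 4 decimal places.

R(U1) = exp(−0.00076 × 400) = 0.737861
R(U2) = exp(−0.00019 × 400) = 0.926816
R(U3) = exp(−0.00034 × 400) = 0.872843
R(U4) = exp(−0.000089 × 400) = 0.965026
R(U5) = exp(−0.00071 × 400) = 0.752767
Series (U2 and U3): 0.926816 × 0.872843 = 0.808965
Series (U4 and U5): 0.965026 × 0.752767 = 0.726440
Parallel (U1, [0.808965], and [0.726440]): 1 − (1 − 0.737861)(1 − 0.808965)(1 − 0.726440) = 0.9863

0.9863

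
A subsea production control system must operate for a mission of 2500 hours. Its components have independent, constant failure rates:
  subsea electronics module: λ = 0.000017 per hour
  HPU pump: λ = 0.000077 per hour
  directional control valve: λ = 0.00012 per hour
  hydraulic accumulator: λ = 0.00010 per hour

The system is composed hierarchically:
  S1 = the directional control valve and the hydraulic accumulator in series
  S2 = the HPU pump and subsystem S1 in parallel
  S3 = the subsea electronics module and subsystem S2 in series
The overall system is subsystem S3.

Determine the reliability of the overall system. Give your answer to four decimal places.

R(subsea electronics module) = exp(−0.000017 × 2500) = 0.958390
R(HPU pump) = exp(−0.000077 × 2500) = 0.824894
R(directional control valve) = exp(−0.00012 × 2500) = 0.740818
R(hydraulic accumulator) = exp(−0.00010 × 2500) = 0.778801
Series (directional control valve and hydraulic accumulator): 0.740818 × 0.778801 = 0.576950
Parallel (HPU pump and [0.576950]): 1 − (1 − 0.824894)(1 − 0.576950) = 0.925921
Series (subsea electronics module and [0.925921]): 0.958390 × 0.925921 = 0.8874

0.8874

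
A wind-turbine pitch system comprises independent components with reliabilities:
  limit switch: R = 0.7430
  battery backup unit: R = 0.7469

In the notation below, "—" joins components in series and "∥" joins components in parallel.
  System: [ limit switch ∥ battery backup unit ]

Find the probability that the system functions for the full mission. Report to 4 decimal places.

0.9350

Parallel (limit switch and battery backup unit): 1 − (1 − 0.743000)(1 − 0.746900) = 0.9350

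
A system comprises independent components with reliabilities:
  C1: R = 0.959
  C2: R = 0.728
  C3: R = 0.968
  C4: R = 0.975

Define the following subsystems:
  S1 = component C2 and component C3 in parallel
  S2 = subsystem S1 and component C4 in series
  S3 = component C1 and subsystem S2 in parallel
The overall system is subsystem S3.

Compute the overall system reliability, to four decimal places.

0.9986

Parallel (C2 and C3): 1 − (1 − 0.728000)(1 − 0.968000) = 0.991296
Series ([0.991296] and C4): 0.991296 × 0.975000 = 0.966514
Parallel (C1 and [0.966514]): 1 − (1 − 0.959000)(1 − 0.966514) = 0.9986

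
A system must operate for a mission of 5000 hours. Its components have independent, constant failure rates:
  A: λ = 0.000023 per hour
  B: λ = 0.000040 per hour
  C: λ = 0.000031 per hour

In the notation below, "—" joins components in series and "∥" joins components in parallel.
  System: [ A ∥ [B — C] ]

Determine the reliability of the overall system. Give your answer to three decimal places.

0.968

R(A) = exp(−0.000023 × 5000) = 0.89137
R(B) = exp(−0.000040 × 5000) = 0.81873
R(C) = exp(−0.000031 × 5000) = 0.85642
Series (B and C): 0.81873 × 0.85642 = 0.70118
Parallel (A and [0.70118]): 1 − (1 − 0.89137)(1 − 0.70118) = 0.968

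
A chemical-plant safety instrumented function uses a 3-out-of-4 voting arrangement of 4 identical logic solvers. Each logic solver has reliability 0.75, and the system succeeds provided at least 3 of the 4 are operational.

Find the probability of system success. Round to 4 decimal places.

0.7383

R = Σ_{i=3}^{4} C(4,i) p^i (1−p)^{4−i} with p = 0.75
C(4,3)·0.75^3·0.25^1 = 0.421875
C(4,4)·0.75^4·0.25^0 = 0.316406
Sum = 0.7383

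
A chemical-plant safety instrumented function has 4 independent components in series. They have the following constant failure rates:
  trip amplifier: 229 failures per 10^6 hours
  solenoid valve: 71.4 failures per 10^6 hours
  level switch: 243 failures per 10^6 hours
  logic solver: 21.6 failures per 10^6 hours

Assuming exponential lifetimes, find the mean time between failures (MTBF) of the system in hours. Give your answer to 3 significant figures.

1770

Series of exponential components: λ_sys = Σ λ_i
λ_sys = 0.000229 + 0.0000714 + 0.000243 + 0.0000216 = 5.6500e-04 /h
MTBF = 1 / λ_sys = 1770 h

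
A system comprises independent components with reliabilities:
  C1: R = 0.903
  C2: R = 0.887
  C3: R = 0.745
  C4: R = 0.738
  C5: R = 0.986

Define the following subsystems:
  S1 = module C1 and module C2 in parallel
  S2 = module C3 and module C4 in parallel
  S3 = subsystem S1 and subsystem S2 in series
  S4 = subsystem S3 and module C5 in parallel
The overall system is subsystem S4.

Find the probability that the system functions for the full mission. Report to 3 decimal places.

0.999

Parallel (C1 and C2): 1 − (1 − 0.90300)(1 − 0.88700) = 0.98904
Parallel (C3 and C4): 1 − (1 − 0.74500)(1 − 0.73800) = 0.93319
Series ([0.98904] and [0.93319]): 0.98904 × 0.93319 = 0.92296
Parallel ([0.92296] and C5): 1 − (1 − 0.92296)(1 − 0.98600) = 0.999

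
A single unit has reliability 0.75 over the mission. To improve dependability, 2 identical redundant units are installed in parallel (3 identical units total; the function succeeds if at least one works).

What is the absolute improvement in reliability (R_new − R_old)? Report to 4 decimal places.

0.2344

R_before = 0.75
R_after = 1 − (1 − 0.75)^3 = 0.9844
ΔR = 0.9844 − 0.75 = 0.2344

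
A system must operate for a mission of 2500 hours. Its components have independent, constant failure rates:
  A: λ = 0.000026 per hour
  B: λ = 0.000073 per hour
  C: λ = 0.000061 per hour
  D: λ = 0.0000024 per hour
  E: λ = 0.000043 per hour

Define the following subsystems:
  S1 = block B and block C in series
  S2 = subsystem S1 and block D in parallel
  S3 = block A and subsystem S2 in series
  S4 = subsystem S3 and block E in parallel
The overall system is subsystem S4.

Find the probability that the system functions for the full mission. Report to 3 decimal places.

0.993

R(A) = exp(−0.000026 × 2500) = 0.93707
R(B) = exp(−0.000073 × 2500) = 0.83318
R(C) = exp(−0.000061 × 2500) = 0.85856
R(D) = exp(−0.0000024 × 2500) = 0.99402
R(E) = exp(−0.000043 × 2500) = 0.89808
Series (B and C): 0.83318 × 0.85856 = 0.71534
Parallel ([0.71534] and D): 1 − (1 − 0.71534)(1 − 0.99402) = 0.99830
Series (A and [0.99830]): 0.93707 × 0.99830 = 0.93548
Parallel ([0.93548] and E): 1 − (1 − 0.93548)(1 − 0.89808) = 0.993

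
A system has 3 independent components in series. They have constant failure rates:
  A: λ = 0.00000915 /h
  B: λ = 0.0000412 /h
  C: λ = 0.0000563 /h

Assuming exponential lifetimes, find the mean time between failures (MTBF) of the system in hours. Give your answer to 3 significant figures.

9380

Series of exponential components: λ_sys = Σ λ_i
λ_sys = 0.00000915 + 0.0000412 + 0.0000563 = 1.0665e-04 /h
MTBF = 1 / λ_sys = 9380 h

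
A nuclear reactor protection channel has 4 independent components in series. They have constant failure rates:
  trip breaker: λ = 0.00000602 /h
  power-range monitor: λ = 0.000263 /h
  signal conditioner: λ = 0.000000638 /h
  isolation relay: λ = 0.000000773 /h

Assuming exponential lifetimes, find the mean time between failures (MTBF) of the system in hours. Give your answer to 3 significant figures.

Series of exponential components: λ_sys = Σ λ_i
λ_sys = 0.00000602 + 0.000263 + 0.000000638 + 0.000000773 = 2.7043e-04 /h
MTBF = 1 / λ_sys = 3700 h

3700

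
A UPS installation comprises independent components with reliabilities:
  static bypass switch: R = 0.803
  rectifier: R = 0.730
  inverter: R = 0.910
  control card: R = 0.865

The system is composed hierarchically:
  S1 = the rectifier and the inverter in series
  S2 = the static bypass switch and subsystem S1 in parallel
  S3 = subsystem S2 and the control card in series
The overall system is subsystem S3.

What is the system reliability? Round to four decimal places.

Series (rectifier and inverter): 0.730000 × 0.910000 = 0.664300
Parallel (static bypass switch and [0.664300]): 1 − (1 − 0.803000)(1 − 0.664300) = 0.933867
Series ([0.933867] and control card): 0.933867 × 0.865000 = 0.8078

0.8078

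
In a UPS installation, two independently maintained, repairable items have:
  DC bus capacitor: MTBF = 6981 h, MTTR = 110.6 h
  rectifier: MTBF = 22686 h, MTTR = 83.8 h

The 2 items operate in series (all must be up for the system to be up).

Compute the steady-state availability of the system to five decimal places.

A(DC bus capacitor) = MTBF/(MTBF+MTTR) = 6981/(6981+110.6) = 0.984404
A(rectifier) = MTBF/(MTBF+MTTR) = 22686/(22686+83.8) = 0.996320
Series availability: 0.984404 × 0.996320 = 0.98078

0.98078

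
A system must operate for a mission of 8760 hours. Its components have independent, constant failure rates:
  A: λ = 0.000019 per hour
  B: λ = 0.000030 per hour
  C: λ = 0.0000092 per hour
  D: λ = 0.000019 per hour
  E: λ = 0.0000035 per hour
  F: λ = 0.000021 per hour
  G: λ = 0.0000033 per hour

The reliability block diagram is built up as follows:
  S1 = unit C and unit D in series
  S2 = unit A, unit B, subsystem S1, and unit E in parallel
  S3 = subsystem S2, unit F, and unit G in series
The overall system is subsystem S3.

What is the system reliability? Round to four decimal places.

0.8081

R(A) = exp(−0.000019 × 8760) = 0.846674
R(B) = exp(−0.000030 × 8760) = 0.768896
R(C) = exp(−0.0000092 × 8760) = 0.922570
R(D) = exp(−0.000019 × 8760) = 0.846674
R(E) = exp(−0.0000035 × 8760) = 0.969805
R(F) = exp(−0.000021 × 8760) = 0.831969
R(G) = exp(−0.0000033 × 8760) = 0.971506
Series (C and D): 0.922570 × 0.846674 = 0.781116
Parallel (A, B, [0.781116], and E): 1 − (1 − 0.846674)(1 − 0.768896)(1 − 0.781116)(1 − 0.969805) = 0.999766
Series ([0.999766], F, and G): 0.999766 × 0.831969 × 0.971506 = 0.8081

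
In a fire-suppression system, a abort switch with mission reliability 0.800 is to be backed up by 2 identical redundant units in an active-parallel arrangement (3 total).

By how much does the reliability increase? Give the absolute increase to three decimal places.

R_before = 0.800
R_after = 1 − (1 − 0.800)^3 = 0.992
ΔR = 0.992 − 0.800 = 0.192

0.192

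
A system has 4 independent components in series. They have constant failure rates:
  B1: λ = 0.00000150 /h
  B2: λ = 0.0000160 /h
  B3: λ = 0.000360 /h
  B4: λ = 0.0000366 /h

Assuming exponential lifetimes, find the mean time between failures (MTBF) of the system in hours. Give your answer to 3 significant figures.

Series of exponential components: λ_sys = Σ λ_i
λ_sys = 0.00000150 + 0.0000160 + 0.000360 + 0.0000366 = 4.1410e-04 /h
MTBF = 1 / λ_sys = 2410 h

2410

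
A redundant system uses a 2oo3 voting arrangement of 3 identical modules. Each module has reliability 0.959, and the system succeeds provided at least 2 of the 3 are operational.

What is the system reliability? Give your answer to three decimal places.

0.995

R = Σ_{i=2}^{3} C(3,i) p^i (1−p)^{3−i} with p = 0.959
C(3,2)·0.959^2·0.041^1 = 0.11312
C(3,3)·0.959^3·0.041^0 = 0.88197
Sum = 0.995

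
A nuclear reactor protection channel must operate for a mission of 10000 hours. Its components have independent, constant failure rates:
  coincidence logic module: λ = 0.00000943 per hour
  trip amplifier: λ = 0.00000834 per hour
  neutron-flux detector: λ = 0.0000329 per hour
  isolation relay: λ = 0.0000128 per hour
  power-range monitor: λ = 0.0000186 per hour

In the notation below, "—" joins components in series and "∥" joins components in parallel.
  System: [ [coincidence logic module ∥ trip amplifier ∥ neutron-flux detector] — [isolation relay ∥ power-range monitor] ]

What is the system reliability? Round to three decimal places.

0.978

R(coincidence logic module) = exp(−0.00000943 × 10000) = 0.91001
R(trip amplifier) = exp(−0.00000834 × 10000) = 0.91998
R(neutron-flux detector) = exp(−0.0000329 × 10000) = 0.71964
R(isolation relay) = exp(−0.0000128 × 10000) = 0.87985
R(power-range monitor) = exp(−0.0000186 × 10000) = 0.83027
Parallel (coincidence logic module, trip amplifier, and neutron-flux detector): 1 − (1 − 0.91001)(1 − 0.91998)(1 − 0.71964) = 0.99798
Parallel (isolation relay and power-range monitor): 1 − (1 − 0.87985)(1 − 0.83027) = 0.97961
Series ([0.99798] and [0.97961]): 0.99798 × 0.97961 = 0.978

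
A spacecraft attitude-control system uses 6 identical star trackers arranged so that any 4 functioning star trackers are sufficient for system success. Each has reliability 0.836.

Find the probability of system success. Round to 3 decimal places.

0.940

R = Σ_{i=4}^{6} C(6,i) p^i (1−p)^{6−i} with p = 0.836
C(6,4)·0.836^4·0.164^2 = 0.19706
C(6,5)·0.836^5·0.164^1 = 0.40182
C(6,6)·0.836^6·0.164^0 = 0.34138
Sum = 0.940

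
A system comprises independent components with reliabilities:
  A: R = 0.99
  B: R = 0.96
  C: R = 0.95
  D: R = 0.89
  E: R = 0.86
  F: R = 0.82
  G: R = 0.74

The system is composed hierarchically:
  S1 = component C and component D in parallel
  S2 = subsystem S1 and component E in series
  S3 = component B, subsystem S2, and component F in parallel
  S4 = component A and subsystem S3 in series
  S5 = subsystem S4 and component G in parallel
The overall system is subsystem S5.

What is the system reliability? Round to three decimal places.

Parallel (C and D): 1 − (1 − 0.95000)(1 − 0.89000) = 0.99450
Series ([0.99450] and E): 0.99450 × 0.86000 = 0.85527
Parallel (B, [0.85527], and F): 1 − (1 − 0.96000)(1 − 0.85527)(1 − 0.82000) = 0.99896
Series (A and [0.99896]): 0.99000 × 0.99896 = 0.98897
Parallel ([0.98897] and G): 1 − (1 − 0.98897)(1 − 0.74000) = 0.997

0.997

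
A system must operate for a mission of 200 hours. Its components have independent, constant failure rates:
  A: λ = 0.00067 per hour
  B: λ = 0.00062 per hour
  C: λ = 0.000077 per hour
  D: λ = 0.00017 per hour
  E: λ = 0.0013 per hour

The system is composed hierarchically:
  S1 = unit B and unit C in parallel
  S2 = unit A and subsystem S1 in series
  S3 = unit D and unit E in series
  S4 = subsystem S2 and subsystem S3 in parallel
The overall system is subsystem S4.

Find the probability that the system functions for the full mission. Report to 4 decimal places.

0.9677

R(A) = exp(−0.00067 × 200) = 0.874590
R(B) = exp(−0.00062 × 200) = 0.883380
R(C) = exp(−0.000077 × 200) = 0.984718
R(D) = exp(−0.00017 × 200) = 0.966572
R(E) = exp(−0.0013 × 200) = 0.771052
Parallel (B and C): 1 − (1 − 0.883380)(1 − 0.984718) = 0.998218
Series (A and [0.998218]): 0.874590 × 0.998218 = 0.873031
Series (D and E): 0.966572 × 0.771052 = 0.745277
Parallel ([0.873031] and [0.745277]): 1 − (1 − 0.873031)(1 − 0.745277) = 0.9677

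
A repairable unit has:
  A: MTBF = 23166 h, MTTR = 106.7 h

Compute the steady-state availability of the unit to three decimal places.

A(A) = MTBF/(MTBF+MTTR) = 23166/(23166+106.7) = 0.995

0.995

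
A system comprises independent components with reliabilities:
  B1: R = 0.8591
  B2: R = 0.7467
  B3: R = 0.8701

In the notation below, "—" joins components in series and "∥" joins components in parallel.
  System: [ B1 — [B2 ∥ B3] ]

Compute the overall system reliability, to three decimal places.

Parallel (B2 and B3): 1 − (1 − 0.74670)(1 − 0.87010) = 0.96710
Series (B1 and [0.96710]): 0.85910 × 0.96710 = 0.831

0.831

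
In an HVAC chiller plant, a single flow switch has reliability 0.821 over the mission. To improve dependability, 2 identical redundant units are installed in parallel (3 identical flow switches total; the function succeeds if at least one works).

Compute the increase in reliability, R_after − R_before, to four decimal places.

0.1733

R_before = 0.821
R_after = 1 − (1 − 0.821)^3 = 0.9943
ΔR = 0.9943 − 0.821 = 0.1733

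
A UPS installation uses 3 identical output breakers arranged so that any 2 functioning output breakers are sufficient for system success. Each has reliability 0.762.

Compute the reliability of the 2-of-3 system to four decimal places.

R = Σ_{i=2}^{3} C(3,i) p^i (1−p)^{3−i} with p = 0.762
C(3,2)·0.762^2·0.238^1 = 0.414580
C(3,3)·0.762^3·0.238^0 = 0.442451
Sum = 0.8570

0.8570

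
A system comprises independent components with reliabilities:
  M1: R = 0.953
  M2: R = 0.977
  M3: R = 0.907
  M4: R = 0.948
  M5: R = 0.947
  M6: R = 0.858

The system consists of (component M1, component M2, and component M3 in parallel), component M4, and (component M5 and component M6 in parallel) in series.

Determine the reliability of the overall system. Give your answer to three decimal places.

0.941

Parallel (M1, M2, and M3): 1 − (1 − 0.95300)(1 − 0.97700)(1 − 0.90700) = 0.99990
Parallel (M5 and M6): 1 − (1 − 0.94700)(1 − 0.85800) = 0.99247
Series ([0.99990], M4, and [0.99247]): 0.99990 × 0.94800 × 0.99247 = 0.941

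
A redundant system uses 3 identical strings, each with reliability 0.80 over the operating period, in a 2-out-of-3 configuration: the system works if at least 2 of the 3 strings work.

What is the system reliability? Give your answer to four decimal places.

0.8960

R = Σ_{i=2}^{3} C(3,i) p^i (1−p)^{3−i} with p = 0.80
C(3,2)·0.80^2·0.20^1 = 0.384000
C(3,3)·0.80^3·0.20^0 = 0.512000
Sum = 0.8960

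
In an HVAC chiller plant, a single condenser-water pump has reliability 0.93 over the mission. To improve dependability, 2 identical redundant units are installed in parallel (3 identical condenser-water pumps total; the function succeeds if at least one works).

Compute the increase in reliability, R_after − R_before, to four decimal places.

0.0697

R_before = 0.93
R_after = 1 − (1 − 0.93)^3 = 0.9997
ΔR = 0.9997 − 0.93 = 0.0697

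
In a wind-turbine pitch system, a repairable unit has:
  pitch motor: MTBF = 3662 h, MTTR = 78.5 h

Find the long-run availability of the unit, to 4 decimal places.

A(pitch motor) = MTBF/(MTBF+MTTR) = 3662/(3662+78.5) = 0.9790

0.9790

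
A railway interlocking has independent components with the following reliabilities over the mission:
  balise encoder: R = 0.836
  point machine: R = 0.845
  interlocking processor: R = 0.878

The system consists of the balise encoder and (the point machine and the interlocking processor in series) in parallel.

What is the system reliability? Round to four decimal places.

Series (point machine and interlocking processor): 0.845000 × 0.878000 = 0.741910
Parallel (balise encoder and [0.741910]): 1 − (1 − 0.836000)(1 − 0.741910) = 0.9577

0.9577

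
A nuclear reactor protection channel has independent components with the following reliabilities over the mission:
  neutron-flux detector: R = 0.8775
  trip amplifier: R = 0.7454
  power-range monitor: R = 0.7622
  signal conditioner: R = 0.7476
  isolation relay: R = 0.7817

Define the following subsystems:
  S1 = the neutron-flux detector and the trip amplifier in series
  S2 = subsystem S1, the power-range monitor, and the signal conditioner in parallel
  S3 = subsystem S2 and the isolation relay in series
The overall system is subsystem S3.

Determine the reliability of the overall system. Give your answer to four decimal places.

0.7655

Series (neutron-flux detector and trip amplifier): 0.877500 × 0.745400 = 0.654089
Parallel ([0.654089], power-range monitor, and signal conditioner): 1 − (1 − 0.654089)(1 − 0.762200)(1 − 0.747600) = 0.979238
Series ([0.979238] and isolation relay): 0.979238 × 0.781700 = 0.7655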